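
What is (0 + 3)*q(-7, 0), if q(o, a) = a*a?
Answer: 0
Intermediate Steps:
q(o, a) = a²
(0 + 3)*q(-7, 0) = (0 + 3)*0² = 3*0 = 0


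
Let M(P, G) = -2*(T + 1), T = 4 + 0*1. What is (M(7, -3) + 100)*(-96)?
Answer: -8640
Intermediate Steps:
T = 4 (T = 4 + 0 = 4)
M(P, G) = -10 (M(P, G) = -2*(4 + 1) = -2*5 = -10)
(M(7, -3) + 100)*(-96) = (-10 + 100)*(-96) = 90*(-96) = -8640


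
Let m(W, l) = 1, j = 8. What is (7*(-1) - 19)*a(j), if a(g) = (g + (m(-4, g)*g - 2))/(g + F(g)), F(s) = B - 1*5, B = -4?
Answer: 364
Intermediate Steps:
F(s) = -9 (F(s) = -4 - 1*5 = -4 - 5 = -9)
a(g) = (-2 + 2*g)/(-9 + g) (a(g) = (g + (1*g - 2))/(g - 9) = (g + (g - 2))/(-9 + g) = (g + (-2 + g))/(-9 + g) = (-2 + 2*g)/(-9 + g))
(7*(-1) - 19)*a(j) = (7*(-1) - 19)*(2*(-1 + 8)/(-9 + 8)) = (-7 - 19)*(2*7/(-1)) = -52*(-1)*7 = -26*(-14) = 364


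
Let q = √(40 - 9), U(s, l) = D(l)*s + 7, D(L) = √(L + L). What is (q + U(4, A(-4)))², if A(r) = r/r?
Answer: (7 + √31 + 4*√2)² ≈ 332.14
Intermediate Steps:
D(L) = √2*√L (D(L) = √(2*L) = √2*√L)
A(r) = 1
U(s, l) = 7 + s*√2*√l (U(s, l) = (√2*√l)*s + 7 = s*√2*√l + 7 = 7 + s*√2*√l)
q = √31 ≈ 5.5678
(q + U(4, A(-4)))² = (√31 + (7 + 4*√2*√1))² = (√31 + (7 + 4*√2*1))² = (√31 + (7 + 4*√2))² = (7 + √31 + 4*√2)²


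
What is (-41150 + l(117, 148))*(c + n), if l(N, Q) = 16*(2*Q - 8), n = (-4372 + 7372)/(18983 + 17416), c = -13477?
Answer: 543198295002/1103 ≈ 4.9247e+8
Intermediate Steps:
n = 1000/12133 (n = 3000/36399 = 3000*(1/36399) = 1000/12133 ≈ 0.082420)
l(N, Q) = -128 + 32*Q (l(N, Q) = 16*(-8 + 2*Q) = -128 + 32*Q)
(-41150 + l(117, 148))*(c + n) = (-41150 + (-128 + 32*148))*(-13477 + 1000/12133) = (-41150 + (-128 + 4736))*(-163515441/12133) = (-41150 + 4608)*(-163515441/12133) = -36542*(-163515441/12133) = 543198295002/1103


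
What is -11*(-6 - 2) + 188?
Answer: 276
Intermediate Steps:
-11*(-6 - 2) + 188 = -11*(-8) + 188 = 88 + 188 = 276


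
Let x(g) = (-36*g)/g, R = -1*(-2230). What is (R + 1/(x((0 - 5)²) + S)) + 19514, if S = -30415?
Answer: 662126543/30451 ≈ 21744.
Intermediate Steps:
R = 2230
x(g) = -36
(R + 1/(x((0 - 5)²) + S)) + 19514 = (2230 + 1/(-36 - 30415)) + 19514 = (2230 + 1/(-30451)) + 19514 = (2230 - 1/30451) + 19514 = 67905729/30451 + 19514 = 662126543/30451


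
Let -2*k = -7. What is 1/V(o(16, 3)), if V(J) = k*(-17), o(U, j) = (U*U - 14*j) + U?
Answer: -2/119 ≈ -0.016807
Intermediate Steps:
k = 7/2 (k = -½*(-7) = 7/2 ≈ 3.5000)
o(U, j) = U + U² - 14*j (o(U, j) = (U² - 14*j) + U = U + U² - 14*j)
V(J) = -119/2 (V(J) = (7/2)*(-17) = -119/2)
1/V(o(16, 3)) = 1/(-119/2) = -2/119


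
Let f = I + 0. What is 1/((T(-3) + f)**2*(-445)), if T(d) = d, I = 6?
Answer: -1/4005 ≈ -0.00024969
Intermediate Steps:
f = 6 (f = 6 + 0 = 6)
1/((T(-3) + f)**2*(-445)) = 1/((-3 + 6)**2*(-445)) = 1/(3**2*(-445)) = 1/(9*(-445)) = 1/(-4005) = -1/4005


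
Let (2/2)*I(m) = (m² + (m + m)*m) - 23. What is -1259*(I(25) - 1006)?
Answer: -1065114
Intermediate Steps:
I(m) = -23 + 3*m² (I(m) = (m² + (m + m)*m) - 23 = (m² + (2*m)*m) - 23 = (m² + 2*m²) - 23 = 3*m² - 23 = -23 + 3*m²)
-1259*(I(25) - 1006) = -1259*((-23 + 3*25²) - 1006) = -1259*((-23 + 3*625) - 1006) = -1259*((-23 + 1875) - 1006) = -1259*(1852 - 1006) = -1259*846 = -1065114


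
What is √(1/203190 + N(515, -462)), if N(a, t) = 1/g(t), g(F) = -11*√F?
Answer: √(1204713510 + 48167205450*I*√462)/15645630 ≈ 0.046013 + 0.04596*I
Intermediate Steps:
N(a, t) = -1/(11*√t) (N(a, t) = 1/(-11*√t) = -1/(11*√t))
√(1/203190 + N(515, -462)) = √(1/203190 - (-1)*I*√462/5082) = √(1/203190 + I*√462/5082)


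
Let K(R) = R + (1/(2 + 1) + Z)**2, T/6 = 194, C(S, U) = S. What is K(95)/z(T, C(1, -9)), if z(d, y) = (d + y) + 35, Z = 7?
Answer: 1339/10800 ≈ 0.12398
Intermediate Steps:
T = 1164 (T = 6*194 = 1164)
z(d, y) = 35 + d + y
K(R) = 484/9 + R (K(R) = R + (1/(2 + 1) + 7)**2 = R + (1/3 + 7)**2 = R + (22/3)**2 = R + 484/9 = 484/9 + R)
K(95)/z(T, C(1, -9)) = (484/9 + 95)/(35 + 1164 + 1) = (1339/9)/1200 = (1339/9)*(1/1200) = 1339/10800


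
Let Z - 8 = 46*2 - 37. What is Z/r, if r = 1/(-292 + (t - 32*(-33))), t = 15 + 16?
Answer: 50085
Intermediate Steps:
t = 31
r = 1/795 (r = 1/(-292 + (31 - 32*(-33))) = 1/(-292 + (31 + 1056)) = 1/(-292 + 1087) = 1/795 ≈ 0.0012579)
Z = 63 (Z = 8 + (46*2 - 37) = 8 + (92 - 37) = 8 + 55 = 63)
Z/r = 63/(1/795) = 63*795 = 50085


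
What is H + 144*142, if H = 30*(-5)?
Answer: 20298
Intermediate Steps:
H = -150
H + 144*142 = -150 + 144*142 = -150 + 20448 = 20298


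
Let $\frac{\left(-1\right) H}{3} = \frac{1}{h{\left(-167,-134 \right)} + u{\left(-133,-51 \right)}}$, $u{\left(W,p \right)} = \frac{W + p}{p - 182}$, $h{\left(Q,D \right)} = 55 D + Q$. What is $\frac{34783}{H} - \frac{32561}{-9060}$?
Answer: $\frac{61483937577711}{703660} \approx 8.7377 \cdot 10^{7}$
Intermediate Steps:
$h{\left(Q,D \right)} = Q + 55 D$
$u{\left(W,p \right)} = \frac{W + p}{-182 + p}$
$H = \frac{699}{1755937}$ ($H = - \frac{3}{\left(-167 + 55 \left(-134\right)\right) + \frac{-133 - 51}{-182 - 51}} = - \frac{3}{\left(-167 - 7370\right) + \frac{1}{-233} \left(-184\right)} = - \frac{3}{-7537 - - \frac{184}{233}} = - \frac{3}{-7537 + \frac{184}{233}} = - \frac{3}{- \frac{1755937}{233}} = \left(-3\right) \left(- \frac{233}{1755937}\right) = \frac{699}{1755937} \approx 0.00039808$)
$\frac{34783}{H} - \frac{32561}{-9060} = \frac{34783}{\frac{699}{1755937}} - \frac{32561}{-9060} = 34783 \cdot \frac{1755937}{699} - - \frac{32561}{9060} = \frac{61076756671}{699} + \frac{32561}{9060} = \frac{61483937577711}{703660}$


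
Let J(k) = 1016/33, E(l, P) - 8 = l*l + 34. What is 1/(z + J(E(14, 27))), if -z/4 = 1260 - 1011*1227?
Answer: 33/163580300 ≈ 2.0174e-7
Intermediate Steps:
E(l, P) = 42 + l**2 (E(l, P) = 8 + (l*l + 34) = 8 + (l**2 + 34) = 8 + (34 + l**2) = 42 + l**2)
J(k) = 1016/33 (J(k) = 1016*(1/33) = 1016/33)
z = 4956948 (z = -4*(1260 - 1011*1227) = -4*(1260 - 1240497) = -4*(-1239237) = 4956948)
1/(z + J(E(14, 27))) = 1/(4956948 + 1016/33) = 1/(163580300/33) = 33/163580300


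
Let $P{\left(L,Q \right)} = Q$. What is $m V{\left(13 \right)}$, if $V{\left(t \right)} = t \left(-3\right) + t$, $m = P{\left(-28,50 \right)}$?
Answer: $-1300$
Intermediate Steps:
$m = 50$
$V{\left(t \right)} = - 2 t$ ($V{\left(t \right)} = - 3 t + t = - 2 t$)
$m V{\left(13 \right)} = 50 \left(\left(-2\right) 13\right) = 50 \left(-26\right) = -1300$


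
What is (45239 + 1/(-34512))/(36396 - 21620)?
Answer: 1561288367/509949312 ≈ 3.0617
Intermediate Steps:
(45239 + 1/(-34512))/(36396 - 21620) = (45239 - 1/34512)/14776 = (1561288367/34512)*(1/14776) = 1561288367/509949312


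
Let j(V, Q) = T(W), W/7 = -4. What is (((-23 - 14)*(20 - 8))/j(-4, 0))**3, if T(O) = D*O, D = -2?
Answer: -1367631/2744 ≈ -498.41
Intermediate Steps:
W = -28 (W = 7*(-4) = -28)
T(O) = -2*O
j(V, Q) = 56 (j(V, Q) = -2*(-28) = 56)
(((-23 - 14)*(20 - 8))/j(-4, 0))**3 = (((-23 - 14)*(20 - 8))/56)**3 = (-37*12*(1/56))**3 = (-444*1/56)**3 = (-111/14)**3 = -1367631/2744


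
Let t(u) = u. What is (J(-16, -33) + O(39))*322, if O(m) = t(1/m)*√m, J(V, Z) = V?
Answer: -5152 + 322*√39/39 ≈ -5100.4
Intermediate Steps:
O(m) = m^(-½) (O(m) = √m/m = m^(-½))
(J(-16, -33) + O(39))*322 = (-16 + 39^(-½))*322 = (-16 + √39/39)*322 = -5152 + 322*√39/39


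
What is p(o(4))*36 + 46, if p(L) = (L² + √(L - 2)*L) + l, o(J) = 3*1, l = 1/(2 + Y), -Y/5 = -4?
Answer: 5276/11 ≈ 479.64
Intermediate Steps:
Y = 20 (Y = -5*(-4) = 20)
l = 1/22 (l = 1/(2 + 20) = 1/22 ≈ 0.045455)
o(J) = 3
p(L) = 1/22 + L² + L*√(-2 + L) (p(L) = (L² + √(L - 2)*L) + 1/22 = (L² + √(-2 + L)*L) + 1/22 = (L² + L*√(-2 + L)) + 1/22 = 1/22 + L² + L*√(-2 + L))
p(o(4))*36 + 46 = (1/22 + 3² + 3*√(-2 + 3))*36 + 46 = (1/22 + 9 + 3*√1)*36 + 46 = (1/22 + 9 + 3*1)*36 + 46 = (1/22 + 9 + 3)*36 + 46 = (265/22)*36 + 46 = 4770/11 + 46 = 5276/11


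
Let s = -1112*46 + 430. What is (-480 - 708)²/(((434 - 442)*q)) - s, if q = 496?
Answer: 12490847/248 ≈ 50366.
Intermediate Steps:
s = -50722 (s = -51152 + 430 = -50722)
(-480 - 708)²/(((434 - 442)*q)) - s = (-480 - 708)²/(((434 - 442)*496)) - 1*(-50722) = (-1188)²/((-8*496)) + 50722 = 1411344/(-3968) + 50722 = 1411344*(-1/3968) + 50722 = -88209/248 + 50722 = 12490847/248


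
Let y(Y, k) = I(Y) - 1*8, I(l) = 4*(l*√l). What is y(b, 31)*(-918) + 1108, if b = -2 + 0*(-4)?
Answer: 8452 + 7344*I*√2 ≈ 8452.0 + 10386.0*I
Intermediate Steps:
I(l) = 4*l^(3/2)
b = -2 (b = -2 + 0 = -2)
y(Y, k) = -8 + 4*Y^(3/2) (y(Y, k) = 4*Y^(3/2) - 1*8 = 4*Y^(3/2) - 8 = -8 + 4*Y^(3/2))
y(b, 31)*(-918) + 1108 = (-8 + 4*(-2)^(3/2))*(-918) + 1108 = (-8 + 4*(-2*I*√2))*(-918) + 1108 = (-8 - 8*I*√2)*(-918) + 1108 = (7344 + 7344*I*√2) + 1108 = 8452 + 7344*I*√2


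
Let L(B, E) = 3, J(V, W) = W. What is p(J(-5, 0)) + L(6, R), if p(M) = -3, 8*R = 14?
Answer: 0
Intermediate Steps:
R = 7/4 (R = (⅛)*14 = 7/4 ≈ 1.7500)
p(J(-5, 0)) + L(6, R) = -3 + 3 = 0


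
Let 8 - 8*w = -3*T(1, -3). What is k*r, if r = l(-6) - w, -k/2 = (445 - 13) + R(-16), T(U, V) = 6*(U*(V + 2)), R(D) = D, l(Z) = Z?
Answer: 3952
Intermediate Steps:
T(U, V) = 6*U*(2 + V) (T(U, V) = 6*(U*(2 + V)) = 6*U*(2 + V))
k = -832 (k = -2*((445 - 13) - 16) = -2*(432 - 16) = -2*416 = -832)
w = -5/4 (w = 1 - (-3)*6*1*(2 - 3)/8 = 1 - (-3)*6*1*(-1)/8 = 1 - (-3)*(-6)/8 = 1 - ⅛*18 = 1 - 9/4 = -5/4 ≈ -1.2500)
r = -19/4 (r = -6 - 1*(-5/4) = -6 + 5/4 = -19/4 ≈ -4.7500)
k*r = -832*(-19/4) = 3952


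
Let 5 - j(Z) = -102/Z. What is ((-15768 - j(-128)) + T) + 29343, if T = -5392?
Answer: 523443/64 ≈ 8178.8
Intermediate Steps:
j(Z) = 5 + 102/Z (j(Z) = 5 - (-102)/Z = 5 + 102/Z)
((-15768 - j(-128)) + T) + 29343 = ((-15768 - (5 + 102/(-128))) - 5392) + 29343 = ((-15768 - (5 + 102*(-1/128))) - 5392) + 29343 = ((-15768 - (5 - 51/64)) - 5392) + 29343 = ((-15768 - 1*269/64) - 5392) + 29343 = ((-15768 - 269/64) - 5392) + 29343 = (-1009421/64 - 5392) + 29343 = -1354509/64 + 29343 = 523443/64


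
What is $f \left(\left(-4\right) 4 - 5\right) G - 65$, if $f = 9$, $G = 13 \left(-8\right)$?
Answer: $19591$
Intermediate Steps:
$G = -104$
$f \left(\left(-4\right) 4 - 5\right) G - 65 = 9 \left(\left(-4\right) 4 - 5\right) \left(-104\right) - 65 = 9 \left(-16 - 5\right) \left(-104\right) - 65 = 9 \left(-21\right) \left(-104\right) - 65 = \left(-189\right) \left(-104\right) - 65 = 19656 - 65 = 19591$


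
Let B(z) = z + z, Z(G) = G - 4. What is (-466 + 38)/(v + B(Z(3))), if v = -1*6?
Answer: 107/2 ≈ 53.500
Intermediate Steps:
Z(G) = -4 + G
B(z) = 2*z
v = -6
(-466 + 38)/(v + B(Z(3))) = (-466 + 38)/(-6 + 2*(-4 + 3)) = -428/(-6 + 2*(-1)) = -428/(-6 - 2) = -428/(-8) = -428*(-⅛) = 107/2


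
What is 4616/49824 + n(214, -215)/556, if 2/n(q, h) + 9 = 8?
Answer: 77089/865692 ≈ 0.089049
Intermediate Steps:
n(q, h) = -2 (n(q, h) = 2/(-9 + 8) = 2/(-1) = 2*(-1) = -2)
4616/49824 + n(214, -215)/556 = 4616/49824 - 2/556 = 4616*(1/49824) - 2*1/556 = 577/6228 - 1/278 = 77089/865692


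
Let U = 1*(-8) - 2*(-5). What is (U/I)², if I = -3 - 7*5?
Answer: 1/361 ≈ 0.0027701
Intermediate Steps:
U = 2 (U = -8 + 10 = 2)
I = -38 (I = -3 - 35 = -38)
(U/I)² = (2/(-38))² = (2*(-1/38))² = (-1/19)² = 1/361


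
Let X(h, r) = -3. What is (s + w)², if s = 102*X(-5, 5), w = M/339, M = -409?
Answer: 10845764449/114921 ≈ 94376.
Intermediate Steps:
w = -409/339 ≈ -1.2065
s = -306 (s = 102*(-3) = -306)
(s + w)² = (-306 - 409/339)² = (-104143/339)² = 10845764449/114921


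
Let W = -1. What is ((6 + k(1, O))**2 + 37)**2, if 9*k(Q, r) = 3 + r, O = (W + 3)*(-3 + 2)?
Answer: 36264484/6561 ≈ 5527.3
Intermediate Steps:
O = -2 (O = (-1 + 3)*(-3 + 2) = 2*(-1) = -2)
k(Q, r) = 1/3 + r/9 (k(Q, r) = (3 + r)/9 = 1/3 + r/9)
((6 + k(1, O))**2 + 37)**2 = ((6 + (1/3 + (1/9)*(-2)))**2 + 37)**2 = ((6 + (1/3 - 2/9))**2 + 37)**2 = ((6 + 1/9)**2 + 37)**2 = ((55/9)**2 + 37)**2 = (3025/81 + 37)**2 = (6022/81)**2 = 36264484/6561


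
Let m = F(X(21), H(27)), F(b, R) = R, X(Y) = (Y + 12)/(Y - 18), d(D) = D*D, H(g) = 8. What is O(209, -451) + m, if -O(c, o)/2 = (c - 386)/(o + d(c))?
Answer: 57699/7205 ≈ 8.0082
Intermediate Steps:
d(D) = D**2
X(Y) = (12 + Y)/(-18 + Y)
O(c, o) = -2*(-386 + c)/(o + c**2) (O(c, o) = -2*(c - 386)/(o + c**2) = -2*(-386 + c)/(o + c**2))
m = 8
O(209, -451) + m = 2*(386 - 1*209)/(-451 + 209**2) + 8 = 2*(386 - 209)/(-451 + 43681) + 8 = 2*177/43230 + 8 = 2*(1/43230)*177 + 8 = 59/7205 + 8 = 57699/7205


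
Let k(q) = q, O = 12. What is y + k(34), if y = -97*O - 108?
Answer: -1238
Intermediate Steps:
y = -1272 (y = -97*12 - 108 = -1164 - 108 = -1272)
y + k(34) = -1272 + 34 = -1238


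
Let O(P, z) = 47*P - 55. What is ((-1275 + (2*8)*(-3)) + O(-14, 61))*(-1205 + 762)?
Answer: 901948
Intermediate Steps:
O(P, z) = -55 + 47*P
((-1275 + (2*8)*(-3)) + O(-14, 61))*(-1205 + 762) = ((-1275 + (2*8)*(-3)) + (-55 + 47*(-14)))*(-1205 + 762) = ((-1275 + 16*(-3)) + (-55 - 658))*(-443) = ((-1275 - 48) - 713)*(-443) = (-1323 - 713)*(-443) = -2036*(-443) = 901948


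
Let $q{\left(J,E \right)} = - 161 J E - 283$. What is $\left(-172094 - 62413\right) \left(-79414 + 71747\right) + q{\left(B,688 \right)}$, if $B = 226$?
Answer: $1772931318$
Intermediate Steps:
$q{\left(J,E \right)} = -283 - 161 E J$ ($q{\left(J,E \right)} = - 161 E J - 283 = -283 - 161 E J$)
$\left(-172094 - 62413\right) \left(-79414 + 71747\right) + q{\left(B,688 \right)} = \left(-172094 - 62413\right) \left(-79414 + 71747\right) - \left(283 + 110768 \cdot 226\right) = \left(-234507\right) \left(-7667\right) - 25033851 = 1797965169 - 25033851 = 1772931318$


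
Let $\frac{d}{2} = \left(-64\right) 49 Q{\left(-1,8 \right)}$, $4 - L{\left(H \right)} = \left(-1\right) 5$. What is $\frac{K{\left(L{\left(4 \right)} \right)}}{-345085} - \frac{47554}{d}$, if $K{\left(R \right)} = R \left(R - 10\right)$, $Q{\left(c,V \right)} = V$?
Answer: $\frac{8205311837}{8657492480} \approx 0.94777$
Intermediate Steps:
$L{\left(H \right)} = 9$ ($L{\left(H \right)} = 4 - \left(-1\right) 5 = 4 - -5 = 4 + 5 = 9$)
$d = -50176$ ($d = 2 \left(-64\right) 49 \cdot 8 = 2 \left(\left(-3136\right) 8\right) = 2 \left(-25088\right) = -50176$)
$K{\left(R \right)} = R \left(-10 + R\right)$
$\frac{K{\left(L{\left(4 \right)} \right)}}{-345085} - \frac{47554}{d} = \frac{9 \left(-10 + 9\right)}{-345085} - \frac{47554}{-50176} = 9 \left(-1\right) \left(- \frac{1}{345085}\right) - - \frac{23777}{25088} = \left(-9\right) \left(- \frac{1}{345085}\right) + \frac{23777}{25088} = \frac{9}{345085} + \frac{23777}{25088} = \frac{8205311837}{8657492480}$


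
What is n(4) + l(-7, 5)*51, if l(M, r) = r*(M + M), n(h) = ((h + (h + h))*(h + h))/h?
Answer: -3546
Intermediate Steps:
n(h) = 6*h (n(h) = ((h + 2*h)*(2*h))/h = ((3*h)*(2*h))/h = (6*h²)/h = 6*h)
l(M, r) = 2*M*r (l(M, r) = r*(2*M) = 2*M*r)
n(4) + l(-7, 5)*51 = 6*4 + (2*(-7)*5)*51 = 24 - 70*51 = 24 - 3570 = -3546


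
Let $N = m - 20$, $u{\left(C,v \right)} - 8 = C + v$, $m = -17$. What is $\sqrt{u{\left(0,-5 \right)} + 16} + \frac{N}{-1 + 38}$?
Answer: $-1 + \sqrt{19} \approx 3.3589$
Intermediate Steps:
$u{\left(C,v \right)} = 8 + C + v$ ($u{\left(C,v \right)} = 8 + \left(C + v\right) = 8 + C + v$)
$N = -37$ ($N = -17 - 20 = -37$)
$\sqrt{u{\left(0,-5 \right)} + 16} + \frac{N}{-1 + 38} = \sqrt{\left(8 + 0 - 5\right) + 16} + \frac{1}{-1 + 38} \left(-37\right) = \sqrt{3 + 16} + \frac{1}{37} \left(-37\right) = \sqrt{19} + \frac{1}{37} \left(-37\right) = \sqrt{19} - 1 = -1 + \sqrt{19}$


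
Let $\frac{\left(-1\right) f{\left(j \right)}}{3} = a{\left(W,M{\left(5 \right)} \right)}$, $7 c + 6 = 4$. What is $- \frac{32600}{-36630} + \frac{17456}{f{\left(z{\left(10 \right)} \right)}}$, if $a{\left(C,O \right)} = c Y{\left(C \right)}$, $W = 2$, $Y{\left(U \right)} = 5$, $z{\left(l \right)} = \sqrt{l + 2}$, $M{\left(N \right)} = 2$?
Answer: $\frac{74614516}{18315} \approx 4074.0$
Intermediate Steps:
$c = - \frac{2}{7}$ ($c = - \frac{6}{7} + \frac{1}{7} \cdot 4 = - \frac{6}{7} + \frac{4}{7} = - \frac{2}{7} \approx -0.28571$)
$z{\left(l \right)} = \sqrt{2 + l}$
$a{\left(C,O \right)} = - \frac{10}{7}$ ($a{\left(C,O \right)} = \left(- \frac{2}{7}\right) 5 = - \frac{10}{7}$)
$f{\left(j \right)} = \frac{30}{7}$ ($f{\left(j \right)} = \left(-3\right) \left(- \frac{10}{7}\right) = \frac{30}{7}$)
$- \frac{32600}{-36630} + \frac{17456}{f{\left(z{\left(10 \right)} \right)}} = - \frac{32600}{-36630} + \frac{17456}{\frac{30}{7}} = \left(-32600\right) \left(- \frac{1}{36630}\right) + 17456 \cdot \frac{7}{30} = \frac{3260}{3663} + \frac{61096}{15} = \frac{74614516}{18315}$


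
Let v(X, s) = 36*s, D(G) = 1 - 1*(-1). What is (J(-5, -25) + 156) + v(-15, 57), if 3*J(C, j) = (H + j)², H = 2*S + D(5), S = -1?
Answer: 7249/3 ≈ 2416.3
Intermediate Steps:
D(G) = 2 (D(G) = 1 + 1 = 2)
H = 0 (H = 2*(-1) + 2 = -2 + 2 = 0)
J(C, j) = j²/3 (J(C, j) = (0 + j)²/3 = j²/3)
(J(-5, -25) + 156) + v(-15, 57) = ((⅓)*(-25)² + 156) + 36*57 = ((⅓)*625 + 156) + 2052 = (625/3 + 156) + 2052 = 1093/3 + 2052 = 7249/3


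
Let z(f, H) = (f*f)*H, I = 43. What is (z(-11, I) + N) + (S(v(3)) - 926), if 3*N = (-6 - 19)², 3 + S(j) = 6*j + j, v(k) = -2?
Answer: 13405/3 ≈ 4468.3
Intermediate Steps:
S(j) = -3 + 7*j (S(j) = -3 + (6*j + j) = -3 + 7*j)
N = 625/3 (N = (-6 - 19)²/3 = (⅓)*(-25)² = (⅓)*625 = 625/3 ≈ 208.33)
z(f, H) = H*f² (z(f, H) = f²*H = H*f²)
(z(-11, I) + N) + (S(v(3)) - 926) = (43*(-11)² + 625/3) + ((-3 + 7*(-2)) - 926) = (43*121 + 625/3) + ((-3 - 14) - 926) = (5203 + 625/3) + (-17 - 926) = 16234/3 - 943 = 13405/3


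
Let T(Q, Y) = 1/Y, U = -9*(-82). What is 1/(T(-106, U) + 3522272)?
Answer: 738/2599436737 ≈ 2.8391e-7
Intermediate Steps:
U = 738
1/(T(-106, U) + 3522272) = 1/(1/738 + 3522272) = 1/(2599436737/738) = 738/2599436737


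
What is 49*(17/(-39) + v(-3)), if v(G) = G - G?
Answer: -833/39 ≈ -21.359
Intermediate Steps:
v(G) = 0
49*(17/(-39) + v(-3)) = 49*(17/(-39) + 0) = 49*(17*(-1/39) + 0) = 49*(-17/39 + 0) = 49*(-17/39) = -833/39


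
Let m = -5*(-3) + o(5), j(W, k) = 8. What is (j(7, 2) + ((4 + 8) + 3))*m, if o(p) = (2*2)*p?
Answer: 805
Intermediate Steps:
o(p) = 4*p
m = 35 (m = -5*(-3) + 4*5 = 15 + 20 = 35)
(j(7, 2) + ((4 + 8) + 3))*m = (8 + ((4 + 8) + 3))*35 = (8 + (12 + 3))*35 = (8 + 15)*35 = 23*35 = 805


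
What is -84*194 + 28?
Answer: -16268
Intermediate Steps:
-84*194 + 28 = -16296 + 28 = -16268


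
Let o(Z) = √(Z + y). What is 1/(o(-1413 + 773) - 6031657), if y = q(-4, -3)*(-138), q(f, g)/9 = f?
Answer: -6031657/36380886161321 - 2*√1082/36380886161321 ≈ -1.6579e-7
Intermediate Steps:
q(f, g) = 9*f
y = 4968 (y = (9*(-4))*(-138) = -36*(-138) = 4968)
o(Z) = √(4968 + Z) (o(Z) = √(Z + 4968) = √(4968 + Z))
1/(o(-1413 + 773) - 6031657) = 1/(√(4968 + (-1413 + 773)) - 6031657) = 1/(√(4968 - 640) - 6031657) = 1/(√4328 - 6031657) = 1/(2*√1082 - 6031657) = 1/(-6031657 + 2*√1082)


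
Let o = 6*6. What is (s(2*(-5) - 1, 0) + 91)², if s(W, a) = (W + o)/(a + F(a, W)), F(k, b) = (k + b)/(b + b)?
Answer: 19881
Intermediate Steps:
F(k, b) = (b + k)/(2*b) (F(k, b) = (b + k)/((2*b)) = (b + k)*(1/(2*b)) = (b + k)/(2*b))
o = 36
s(W, a) = (36 + W)/(a + (W + a)/(2*W)) (s(W, a) = (W + 36)/(a + (W + a)/(2*W)) = (36 + W)/(a + (W + a)/(2*W)))
(s(2*(-5) - 1, 0) + 91)² = (2*(2*(-5) - 1)*(36 + (2*(-5) - 1))/((2*(-5) - 1) + 0 + 2*(2*(-5) - 1)*0) + 91)² = (2*(-10 - 1)*(36 + (-10 - 1))/((-10 - 1) + 0 + 2*(-10 - 1)*0) + 91)² = (2*(-11)*(36 - 11)/(-11 + 0 + 2*(-11)*0) + 91)² = (2*(-11)*25/(-11 + 0 + 0) + 91)² = (2*(-11)*25/(-11) + 91)² = (2*(-11)*(-1/11)*25 + 91)² = (50 + 91)² = 141² = 19881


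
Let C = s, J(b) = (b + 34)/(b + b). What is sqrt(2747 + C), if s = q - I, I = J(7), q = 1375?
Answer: sqrt(807338)/14 ≈ 64.180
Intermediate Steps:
J(b) = (34 + b)/(2*b) (J(b) = (34 + b)/((2*b)) = (34 + b)*(1/(2*b)) = (34 + b)/(2*b))
I = 41/14 (I = (1/2)*(34 + 7)/7 = (1/2)*(1/7)*41 = 41/14 ≈ 2.9286)
s = 19209/14 (s = 1375 - 1*41/14 = 1375 - 41/14 = 19209/14 ≈ 1372.1)
C = 19209/14 ≈ 1372.1
sqrt(2747 + C) = sqrt(2747 + 19209/14) = sqrt(57667/14) = sqrt(807338)/14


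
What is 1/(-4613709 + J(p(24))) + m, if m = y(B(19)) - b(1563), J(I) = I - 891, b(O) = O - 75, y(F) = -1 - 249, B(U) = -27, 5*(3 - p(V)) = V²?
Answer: -40101849023/23073561 ≈ -1738.0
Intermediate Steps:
p(V) = 3 - V²/5
y(F) = -250
b(O) = -75 + O
J(I) = -891 + I
m = -1738 (m = -250 - (-75 + 1563) = -250 - 1*1488 = -250 - 1488 = -1738)
1/(-4613709 + J(p(24))) + m = 1/(-4613709 + (-891 + (3 - ⅕*24²))) - 1738 = 1/(-4613709 + (-891 + (3 - ⅕*576))) - 1738 = 1/(-4613709 + (-891 + (3 - 576/5))) - 1738 = 1/(-4613709 + (-891 - 561/5)) - 1738 = 1/(-4613709 - 5016/5) - 1738 = 1/(-23073561/5) - 1738 = -5/23073561 - 1738 = -40101849023/23073561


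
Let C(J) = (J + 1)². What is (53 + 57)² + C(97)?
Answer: 21704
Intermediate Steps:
C(J) = (1 + J)²
(53 + 57)² + C(97) = (53 + 57)² + (1 + 97)² = 110² + 98² = 12100 + 9604 = 21704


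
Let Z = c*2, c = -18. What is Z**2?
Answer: 1296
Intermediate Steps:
Z = -36 (Z = -18*2 = -36)
Z**2 = (-36)**2 = 1296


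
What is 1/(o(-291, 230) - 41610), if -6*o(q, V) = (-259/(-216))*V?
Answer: -648/26993065 ≈ -2.4006e-5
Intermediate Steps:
o(q, V) = -259*V/1296 (o(q, V) = -(-259/(-216))*V/6 = -(-259*(-1/216))*V/6 = -259*V/1296)
1/(o(-291, 230) - 41610) = 1/(-259/1296*230 - 41610) = 1/(-29785/648 - 41610) = 1/(-26993065/648) = -648/26993065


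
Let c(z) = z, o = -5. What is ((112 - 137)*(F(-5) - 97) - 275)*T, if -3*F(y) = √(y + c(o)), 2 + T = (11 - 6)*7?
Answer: 70950 + 275*I*√10 ≈ 70950.0 + 869.63*I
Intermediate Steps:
T = 33 (T = -2 + (11 - 6)*7 = -2 + 5*7 = -2 + 35 = 33)
F(y) = -√(-5 + y)/3 (F(y) = -√(y - 5)/3 = -√(-5 + y)/3)
((112 - 137)*(F(-5) - 97) - 275)*T = ((112 - 137)*(-√(-5 - 5)/3 - 97) - 275)*33 = (-25*(-I*√10/3 - 97) - 275)*33 = (-25*(-97 - I*√10/3) - 275)*33 = ((2425 + 25*I*√10/3) - 275)*33 = (2150 + 25*I*√10/3)*33 = 70950 + 275*I*√10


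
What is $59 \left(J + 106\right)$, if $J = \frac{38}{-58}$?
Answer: $\frac{180245}{29} \approx 6215.3$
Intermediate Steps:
$J = - \frac{19}{29}$ ($J = 38 \left(- \frac{1}{58}\right) = - \frac{19}{29} \approx -0.65517$)
$59 \left(J + 106\right) = 59 \left(- \frac{19}{29} + 106\right) = 59 \cdot \frac{3055}{29} = \frac{180245}{29}$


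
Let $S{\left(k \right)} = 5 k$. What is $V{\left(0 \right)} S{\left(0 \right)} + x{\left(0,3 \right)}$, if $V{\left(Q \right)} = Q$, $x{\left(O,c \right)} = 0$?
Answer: $0$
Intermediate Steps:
$V{\left(0 \right)} S{\left(0 \right)} + x{\left(0,3 \right)} = 0 \cdot 5 \cdot 0 + 0 = 0 \cdot 0 + 0 = 0 + 0 = 0$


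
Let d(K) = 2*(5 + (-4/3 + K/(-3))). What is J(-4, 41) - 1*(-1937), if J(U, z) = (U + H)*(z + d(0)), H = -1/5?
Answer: 1734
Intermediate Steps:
H = -⅕ (H = -1*⅕ = -⅕ ≈ -0.20000)
d(K) = 22/3 - 2*K/3 (d(K) = 2*(5 + (-4*⅓ + K*(-⅓))) = 2*(5 + (-4/3 - K/3)) = 2*(11/3 - K/3) = 22/3 - 2*K/3)
J(U, z) = (-⅕ + U)*(22/3 + z) (J(U, z) = (U - ⅕)*(z + (22/3 - ⅔*0)) = (-⅕ + U)*(z + (22/3 + 0)) = (-⅕ + U)*(z + 22/3) = (-⅕ + U)*(22/3 + z))
J(-4, 41) - 1*(-1937) = (-22/15 - ⅕*41 + (22/3)*(-4) - 4*41) - 1*(-1937) = (-22/15 - 41/5 - 88/3 - 164) + 1937 = -203 + 1937 = 1734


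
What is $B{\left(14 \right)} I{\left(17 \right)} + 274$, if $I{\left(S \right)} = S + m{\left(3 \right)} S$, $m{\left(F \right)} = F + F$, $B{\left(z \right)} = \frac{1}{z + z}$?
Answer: $\frac{1113}{4} \approx 278.25$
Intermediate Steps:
$B{\left(z \right)} = \frac{1}{2 z}$
$m{\left(F \right)} = 2 F$
$I{\left(S \right)} = 7 S$ ($I{\left(S \right)} = S + 2 \cdot 3 S = S + 6 S = 7 S$)
$B{\left(14 \right)} I{\left(17 \right)} + 274 = \frac{1}{2 \cdot 14} \cdot 7 \cdot 17 + 274 = \frac{1}{2} \cdot \frac{1}{14} \cdot 119 + 274 = \frac{1}{28} \cdot 119 + 274 = \frac{17}{4} + 274 = \frac{1113}{4}$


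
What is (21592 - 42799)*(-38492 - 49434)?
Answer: 1864646682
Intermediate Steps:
(21592 - 42799)*(-38492 - 49434) = -21207*(-87926) = 1864646682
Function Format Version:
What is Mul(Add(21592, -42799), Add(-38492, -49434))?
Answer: 1864646682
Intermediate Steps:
Mul(Add(21592, -42799), Add(-38492, -49434)) = Mul(-21207, -87926) = 1864646682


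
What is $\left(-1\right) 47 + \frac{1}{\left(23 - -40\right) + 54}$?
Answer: $- \frac{5498}{117} \approx -46.991$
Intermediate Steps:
$\left(-1\right) 47 + \frac{1}{\left(23 - -40\right) + 54} = -47 + \frac{1}{\left(23 + 40\right) + 54} = -47 + \frac{1}{63 + 54} = -47 + \frac{1}{117} = - \frac{5498}{117}$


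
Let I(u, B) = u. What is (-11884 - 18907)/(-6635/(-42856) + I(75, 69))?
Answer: -1319579096/3220835 ≈ -409.70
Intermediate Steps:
(-11884 - 18907)/(-6635/(-42856) + I(75, 69)) = (-11884 - 18907)/(-6635/(-42856) + 75) = -30791/(-6635*(-1/42856) + 75) = -30791/(6635/42856 + 75) = -30791/3220835/42856 = -30791*42856/3220835 = -1319579096/3220835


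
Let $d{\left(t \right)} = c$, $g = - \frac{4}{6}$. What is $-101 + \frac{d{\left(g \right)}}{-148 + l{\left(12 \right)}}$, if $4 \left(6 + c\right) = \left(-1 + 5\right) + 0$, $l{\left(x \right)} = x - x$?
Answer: $- \frac{14943}{148} \approx -100.97$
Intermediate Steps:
$l{\left(x \right)} = 0$
$g = - \frac{2}{3}$ ($g = \left(-4\right) \frac{1}{6} = - \frac{2}{3} \approx -0.66667$)
$c = -5$ ($c = -6 + \frac{\left(-1 + 5\right) + 0}{4} = -6 + \frac{4 + 0}{4} = -6 + \frac{1}{4} \cdot 4 = -6 + 1 = -5$)
$d{\left(t \right)} = -5$
$-101 + \frac{d{\left(g \right)}}{-148 + l{\left(12 \right)}} = -101 - \frac{5}{-148 + 0} = -101 - \frac{5}{-148} = -101 - - \frac{5}{148} = -101 + \frac{5}{148} = - \frac{14943}{148}$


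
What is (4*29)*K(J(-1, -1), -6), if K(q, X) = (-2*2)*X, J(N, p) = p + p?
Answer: 2784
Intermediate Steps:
J(N, p) = 2*p
K(q, X) = -4*X
(4*29)*K(J(-1, -1), -6) = (4*29)*(-4*(-6)) = 116*24 = 2784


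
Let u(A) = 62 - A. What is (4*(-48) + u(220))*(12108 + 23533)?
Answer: -12474350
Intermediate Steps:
(4*(-48) + u(220))*(12108 + 23533) = (4*(-48) + (62 - 1*220))*(12108 + 23533) = (-192 + (62 - 220))*35641 = (-192 - 158)*35641 = -350*35641 = -12474350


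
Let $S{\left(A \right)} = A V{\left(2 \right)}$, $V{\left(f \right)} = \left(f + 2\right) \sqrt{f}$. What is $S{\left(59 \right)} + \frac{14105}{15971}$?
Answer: $\frac{14105}{15971} + 236 \sqrt{2} \approx 334.64$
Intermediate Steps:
$V{\left(f \right)} = \sqrt{f} \left(2 + f\right)$ ($V{\left(f \right)} = \left(2 + f\right) \sqrt{f} = \sqrt{f} \left(2 + f\right)$)
$S{\left(A \right)} = 4 A \sqrt{2}$ ($S{\left(A \right)} = A \sqrt{2} \left(2 + 2\right) = A \sqrt{2} \cdot 4 = A 4 \sqrt{2} = 4 A \sqrt{2}$)
$S{\left(59 \right)} + \frac{14105}{15971} = 4 \cdot 59 \sqrt{2} + \frac{14105}{15971} = 236 \sqrt{2} + 14105 \cdot \frac{1}{15971} = 236 \sqrt{2} + \frac{14105}{15971} = \frac{14105}{15971} + 236 \sqrt{2}$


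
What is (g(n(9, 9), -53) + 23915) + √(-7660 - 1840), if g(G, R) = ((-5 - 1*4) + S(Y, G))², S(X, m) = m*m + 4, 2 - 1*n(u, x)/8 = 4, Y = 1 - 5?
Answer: 86916 + 10*I*√95 ≈ 86916.0 + 97.468*I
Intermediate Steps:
Y = -4
n(u, x) = -16 (n(u, x) = 16 - 8*4 = 16 - 32 = -16)
S(X, m) = 4 + m² (S(X, m) = m² + 4 = 4 + m²)
g(G, R) = (-5 + G²)² (g(G, R) = ((-5 - 1*4) + (4 + G²))² = ((-5 - 4) + (4 + G²))² = (-9 + (4 + G²))² = (-5 + G²)²)
(g(n(9, 9), -53) + 23915) + √(-7660 - 1840) = ((-5 + (-16)²)² + 23915) + √(-7660 - 1840) = ((-5 + 256)² + 23915) + √(-9500) = (251² + 23915) + 10*I*√95 = (63001 + 23915) + 10*I*√95 = 86916 + 10*I*√95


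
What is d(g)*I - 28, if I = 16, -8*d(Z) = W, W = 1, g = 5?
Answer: -30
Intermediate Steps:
d(Z) = -1/8 (d(Z) = -1/8*1 = -1/8)
d(g)*I - 28 = -1/8*16 - 28 = -2 - 28 = -30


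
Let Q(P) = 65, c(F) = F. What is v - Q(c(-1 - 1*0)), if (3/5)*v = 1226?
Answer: 5935/3 ≈ 1978.3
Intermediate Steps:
v = 6130/3 (v = (5/3)*1226 = 6130/3 ≈ 2043.3)
v - Q(c(-1 - 1*0)) = 6130/3 - 1*65 = 6130/3 - 65 = 5935/3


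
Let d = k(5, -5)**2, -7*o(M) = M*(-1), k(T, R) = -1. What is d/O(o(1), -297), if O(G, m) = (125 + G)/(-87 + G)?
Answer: -152/219 ≈ -0.69406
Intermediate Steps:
o(M) = M/7 (o(M) = -M*(-1)/7 = -(-1)*M/7 = M/7)
O(G, m) = (125 + G)/(-87 + G)
d = 1 (d = (-1)**2 = 1)
d/O(o(1), -297) = 1/((125 + (1/7)*1)/(-87 + (1/7)*1)) = 1/((125 + 1/7)/(-87 + 1/7)) = 1/((876/7)/(-608/7)) = 1/(-7/608*876/7) = 1/(-219/152) = 1*(-152/219) = -152/219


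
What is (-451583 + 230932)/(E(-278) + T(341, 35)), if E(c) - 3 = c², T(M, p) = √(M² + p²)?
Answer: -17053453837/5973162863 + 220651*√117506/5973162863 ≈ -2.8424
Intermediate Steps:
E(c) = 3 + c²
(-451583 + 230932)/(E(-278) + T(341, 35)) = (-451583 + 230932)/((3 + (-278)²) + √(341² + 35²)) = -220651/((3 + 77284) + √(116281 + 1225)) = -220651/(77287 + √117506)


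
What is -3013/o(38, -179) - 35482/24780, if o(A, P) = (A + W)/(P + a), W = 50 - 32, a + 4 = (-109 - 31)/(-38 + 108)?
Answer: 493232461/49560 ≈ 9952.2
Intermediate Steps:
a = -6 (a = -4 + (-109 - 31)/(-38 + 108) = -4 - 140/70 = -4 - 140*1/70 = -4 - 2 = -6)
W = 18
o(A, P) = (18 + A)/(-6 + P) (o(A, P) = (A + 18)/(P - 6) = (18 + A)/(-6 + P))
-3013/o(38, -179) - 35482/24780 = -3013*(-6 - 179)/(18 + 38) - 35482/24780 = -3013/(56/(-185)) - 35482*1/24780 = -3013/((-1/185*56)) - 17741/12390 = -3013/(-56/185) - 17741/12390 = -3013*(-185/56) - 17741/12390 = 557405/56 - 17741/12390 = 493232461/49560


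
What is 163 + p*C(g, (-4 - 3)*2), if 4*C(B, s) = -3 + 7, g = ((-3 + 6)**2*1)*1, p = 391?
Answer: 554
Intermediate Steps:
g = 9 (g = (3**2*1)*1 = (9*1)*1 = 9*1 = 9)
C(B, s) = 1 (C(B, s) = (-3 + 7)/4 = (1/4)*4 = 1)
163 + p*C(g, (-4 - 3)*2) = 163 + 391*1 = 163 + 391 = 554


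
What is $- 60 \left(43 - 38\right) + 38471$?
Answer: $38171$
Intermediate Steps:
$- 60 \left(43 - 38\right) + 38471 = \left(-60\right) 5 + 38471 = -300 + 38471 = 38171$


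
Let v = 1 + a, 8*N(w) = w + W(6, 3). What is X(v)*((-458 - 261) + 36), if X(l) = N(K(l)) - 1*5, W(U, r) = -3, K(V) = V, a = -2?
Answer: 7513/2 ≈ 3756.5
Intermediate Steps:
N(w) = -3/8 + w/8 (N(w) = (w - 3)/8 = (-3 + w)/8 = -3/8 + w/8)
v = -1 (v = 1 - 2 = -1)
X(l) = -43/8 + l/8 (X(l) = (-3/8 + l/8) - 1*5 = (-3/8 + l/8) - 5 = -43/8 + l/8)
X(v)*((-458 - 261) + 36) = (-43/8 + (1/8)*(-1))*((-458 - 261) + 36) = (-43/8 - 1/8)*(-719 + 36) = -11/2*(-683) = 7513/2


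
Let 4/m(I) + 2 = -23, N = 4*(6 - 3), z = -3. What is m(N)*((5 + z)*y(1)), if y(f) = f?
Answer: -8/25 ≈ -0.32000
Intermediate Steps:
N = 12 (N = 4*3 = 12)
m(I) = -4/25 (m(I) = 4/(-2 - 23) = 4/(-25) = 4*(-1/25) = -4/25)
m(N)*((5 + z)*y(1)) = -4*(5 - 3)/25 = -8/25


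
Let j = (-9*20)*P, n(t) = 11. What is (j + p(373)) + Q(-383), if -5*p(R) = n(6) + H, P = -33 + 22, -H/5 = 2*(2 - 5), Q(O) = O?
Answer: 7944/5 ≈ 1588.8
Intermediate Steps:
H = 30 (H = -10*(2 - 5) = -10*(-3) = -5*(-6) = 30)
P = -11
p(R) = -41/5 (p(R) = -(11 + 30)/5 = -⅕*41 = -41/5)
j = 1980 (j = -9*20*(-11) = -180*(-11) = 1980)
(j + p(373)) + Q(-383) = (1980 - 41/5) - 383 = 9859/5 - 383 = 7944/5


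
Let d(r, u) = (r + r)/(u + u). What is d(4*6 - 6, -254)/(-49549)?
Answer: 9/6292723 ≈ 1.4302e-6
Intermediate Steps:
d(r, u) = r/u (d(r, u) = (2*r)/((2*u)) = (2*r)*(1/(2*u)) = r/u)
d(4*6 - 6, -254)/(-49549) = ((4*6 - 6)/(-254))/(-49549) = ((24 - 6)*(-1/254))*(-1/49549) = (18*(-1/254))*(-1/49549) = -9/127*(-1/49549) = 9/6292723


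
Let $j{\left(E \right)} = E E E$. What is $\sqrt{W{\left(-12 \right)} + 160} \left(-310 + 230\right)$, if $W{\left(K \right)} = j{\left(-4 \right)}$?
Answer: $- 320 \sqrt{6} \approx -783.84$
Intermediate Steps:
$j{\left(E \right)} = E^{3}$ ($j{\left(E \right)} = E^{2} E = E^{3}$)
$W{\left(K \right)} = -64$ ($W{\left(K \right)} = \left(-4\right)^{3} = -64$)
$\sqrt{W{\left(-12 \right)} + 160} \left(-310 + 230\right) = \sqrt{-64 + 160} \left(-310 + 230\right) = \sqrt{96} \left(-80\right) = 4 \sqrt{6} \left(-80\right) = - 320 \sqrt{6}$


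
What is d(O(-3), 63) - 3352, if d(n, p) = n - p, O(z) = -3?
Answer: -3418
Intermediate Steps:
d(O(-3), 63) - 3352 = (-3 - 1*63) - 3352 = (-3 - 63) - 3352 = -66 - 3352 = -3418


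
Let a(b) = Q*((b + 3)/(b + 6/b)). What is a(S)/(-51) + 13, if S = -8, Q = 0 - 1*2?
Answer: 4649/357 ≈ 13.022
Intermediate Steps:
Q = -2 (Q = 0 - 2 = -2)
a(b) = -2*(3 + b)/(b + 6/b) (a(b) = -2*(b + 3)/(b + 6/b) = -2*(3 + b)/(b + 6/b))
a(S)/(-51) + 13 = -2*(-8)*(3 - 8)/(6 + (-8)²)/(-51) + 13 = -2*(-8)*(-5)/(6 + 64)*(-1/51) + 13 = -2*(-8)*(-5)/70*(-1/51) + 13 = -2*(-8)*1/70*(-5)*(-1/51) + 13 = -8/7*(-1/51) + 13 = 8/357 + 13 = 4649/357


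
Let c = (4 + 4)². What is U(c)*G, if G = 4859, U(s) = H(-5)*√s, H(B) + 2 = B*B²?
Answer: -4936744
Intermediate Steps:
H(B) = -2 + B³ (H(B) = -2 + B*B² = -2 + B³)
c = 64 (c = 8² = 64)
U(s) = -127*√s (U(s) = (-2 + (-5)³)*√s = (-2 - 125)*√s = -127*√s)
U(c)*G = -127*√64*4859 = -127*8*4859 = -1016*4859 = -4936744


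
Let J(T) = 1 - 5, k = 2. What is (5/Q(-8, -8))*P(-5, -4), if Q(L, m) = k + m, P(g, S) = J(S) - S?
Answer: 0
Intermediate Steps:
J(T) = -4
P(g, S) = -4 - S
Q(L, m) = 2 + m
(5/Q(-8, -8))*P(-5, -4) = (5/(2 - 8))*(-4 - 1*(-4)) = (5/(-6))*(-4 + 4) = (5*(-1/6))*0 = -5/6*0 = 0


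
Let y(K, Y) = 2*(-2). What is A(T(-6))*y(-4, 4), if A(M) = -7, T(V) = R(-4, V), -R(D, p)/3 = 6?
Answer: 28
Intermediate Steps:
R(D, p) = -18 (R(D, p) = -3*6 = -18)
T(V) = -18
y(K, Y) = -4
A(T(-6))*y(-4, 4) = -7*(-4) = 28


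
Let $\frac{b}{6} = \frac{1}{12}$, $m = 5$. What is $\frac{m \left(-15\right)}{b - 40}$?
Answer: $\frac{150}{79} \approx 1.8987$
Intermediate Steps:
$b = \frac{1}{2}$ ($b = \frac{6}{12} = 6 \cdot \frac{1}{12} = \frac{1}{2} \approx 0.5$)
$\frac{m \left(-15\right)}{b - 40} = \frac{5 \left(-15\right)}{\frac{1}{2} - 40} = - \frac{75}{- \frac{79}{2}} = \left(-75\right) \left(- \frac{2}{79}\right) = \frac{150}{79}$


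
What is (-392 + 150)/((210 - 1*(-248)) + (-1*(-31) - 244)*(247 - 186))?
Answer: 242/12535 ≈ 0.019306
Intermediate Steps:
(-392 + 150)/((210 - 1*(-248)) + (-1*(-31) - 244)*(247 - 186)) = -242/((210 + 248) + (31 - 244)*61) = -242/(458 - 213*61) = -242/(458 - 12993) = -242/(-12535) = -242*(-1/12535) = 242/12535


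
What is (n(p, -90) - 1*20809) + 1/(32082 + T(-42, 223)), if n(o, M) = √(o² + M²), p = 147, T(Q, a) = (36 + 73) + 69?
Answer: -671298339/32260 + 3*√3301 ≈ -20637.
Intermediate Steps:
T(Q, a) = 178 (T(Q, a) = 109 + 69 = 178)
n(o, M) = √(M² + o²)
(n(p, -90) - 1*20809) + 1/(32082 + T(-42, 223)) = (√((-90)² + 147²) - 1*20809) + 1/(32082 + 178) = (√(8100 + 21609) - 20809) + 1/32260 = (√29709 - 20809) + 1/32260 = (3*√3301 - 20809) + 1/32260 = (-20809 + 3*√3301) + 1/32260 = -671298339/32260 + 3*√3301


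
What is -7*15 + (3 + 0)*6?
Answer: -87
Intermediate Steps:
-7*15 + (3 + 0)*6 = -105 + 3*6 = -105 + 18 = -87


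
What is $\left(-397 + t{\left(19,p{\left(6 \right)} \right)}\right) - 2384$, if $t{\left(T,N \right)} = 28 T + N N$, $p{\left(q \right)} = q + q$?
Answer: $-2105$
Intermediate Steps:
$p{\left(q \right)} = 2 q$
$t{\left(T,N \right)} = N^{2} + 28 T$ ($t{\left(T,N \right)} = 28 T + N^{2} = N^{2} + 28 T$)
$\left(-397 + t{\left(19,p{\left(6 \right)} \right)}\right) - 2384 = \left(-397 + \left(\left(2 \cdot 6\right)^{2} + 28 \cdot 19\right)\right) - 2384 = \left(-397 + \left(12^{2} + 532\right)\right) - 2384 = \left(-397 + \left(144 + 532\right)\right) - 2384 = \left(-397 + 676\right) - 2384 = 279 - 2384 = -2105$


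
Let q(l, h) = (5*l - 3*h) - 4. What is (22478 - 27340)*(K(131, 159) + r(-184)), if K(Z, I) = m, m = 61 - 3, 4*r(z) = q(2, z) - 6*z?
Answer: -2302157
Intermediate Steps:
q(l, h) = -4 - 3*h + 5*l (q(l, h) = (-3*h + 5*l) - 4 = -4 - 3*h + 5*l)
r(z) = 3/2 - 9*z/4 (r(z) = ((-4 - 3*z + 5*2) - 6*z)/4 = ((-4 - 3*z + 10) - 6*z)/4 = ((6 - 3*z) - 6*z)/4 = (6 - 9*z)/4 = 3/2 - 9*z/4)
m = 58
K(Z, I) = 58
(22478 - 27340)*(K(131, 159) + r(-184)) = (22478 - 27340)*(58 + (3/2 - 9/4*(-184))) = -4862*(58 + (3/2 + 414)) = -4862*(58 + 831/2) = -4862*947/2 = -2302157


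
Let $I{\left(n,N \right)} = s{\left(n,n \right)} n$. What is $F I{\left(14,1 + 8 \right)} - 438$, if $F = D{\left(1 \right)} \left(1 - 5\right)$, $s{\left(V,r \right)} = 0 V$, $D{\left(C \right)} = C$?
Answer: $-438$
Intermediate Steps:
$s{\left(V,r \right)} = 0$
$I{\left(n,N \right)} = 0$ ($I{\left(n,N \right)} = 0 n = 0$)
$F = -4$ ($F = 1 \left(1 - 5\right) = 1 \left(-4\right) = -4$)
$F I{\left(14,1 + 8 \right)} - 438 = \left(-4\right) 0 - 438 = 0 - 438 = -438$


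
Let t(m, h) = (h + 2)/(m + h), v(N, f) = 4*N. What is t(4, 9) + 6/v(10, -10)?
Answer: 259/260 ≈ 0.99615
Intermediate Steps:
t(m, h) = (2 + h)/(h + m)
t(4, 9) + 6/v(10, -10) = (2 + 9)/(9 + 4) + 6/(4*10) = 11/13 + 6/40 = (1/13)*11 + (1/40)*6 = 11/13 + 3/20 = 259/260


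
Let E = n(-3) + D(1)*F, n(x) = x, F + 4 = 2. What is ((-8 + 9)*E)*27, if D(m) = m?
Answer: -135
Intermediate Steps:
F = -2 (F = -4 + 2 = -2)
E = -5 (E = -3 + 1*(-2) = -3 - 2 = -5)
((-8 + 9)*E)*27 = ((-8 + 9)*(-5))*27 = (1*(-5))*27 = -5*27 = -135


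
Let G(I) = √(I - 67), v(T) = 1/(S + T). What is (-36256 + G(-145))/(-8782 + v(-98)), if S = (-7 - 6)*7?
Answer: 6852384/1659799 - 378*I*√53/1659799 ≈ 4.1284 - 0.001658*I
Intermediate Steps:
S = -91 (S = -13*7 = -91)
v(T) = 1/(-91 + T)
G(I) = √(-67 + I)
(-36256 + G(-145))/(-8782 + v(-98)) = (-36256 + √(-67 - 145))/(-8782 + 1/(-91 - 98)) = (-36256 + √(-212))/(-8782 + 1/(-189)) = (-36256 + 2*I*√53)/(-8782 - 1/189) = (-36256 + 2*I*√53)/(-1659799/189) = (-36256 + 2*I*√53)*(-189/1659799) = 6852384/1659799 - 378*I*√53/1659799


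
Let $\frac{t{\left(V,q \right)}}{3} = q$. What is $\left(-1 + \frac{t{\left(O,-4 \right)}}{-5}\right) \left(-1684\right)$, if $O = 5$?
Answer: $- \frac{11788}{5} \approx -2357.6$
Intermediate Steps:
$t{\left(V,q \right)} = 3 q$
$\left(-1 + \frac{t{\left(O,-4 \right)}}{-5}\right) \left(-1684\right) = \left(-1 + \frac{3 \left(-4\right)}{-5}\right) \left(-1684\right) = \left(-1 - - \frac{12}{5}\right) \left(-1684\right) = \left(-1 + \frac{12}{5}\right) \left(-1684\right) = \frac{7}{5} \left(-1684\right) = - \frac{11788}{5}$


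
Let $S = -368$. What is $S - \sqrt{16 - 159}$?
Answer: $-368 - i \sqrt{143} \approx -368.0 - 11.958 i$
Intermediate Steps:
$S - \sqrt{16 - 159} = -368 - \sqrt{16 - 159} = -368 - \sqrt{-143} = -368 - i \sqrt{143}$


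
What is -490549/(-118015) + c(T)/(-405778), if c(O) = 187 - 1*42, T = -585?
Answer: 199036879947/47887890670 ≈ 4.1563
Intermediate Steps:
c(O) = 145 (c(O) = 187 - 42 = 145)
-490549/(-118015) + c(T)/(-405778) = -490549/(-118015) + 145/(-405778) = -490549*(-1/118015) + 145*(-1/405778) = 490549/118015 - 145/405778 = 199036879947/47887890670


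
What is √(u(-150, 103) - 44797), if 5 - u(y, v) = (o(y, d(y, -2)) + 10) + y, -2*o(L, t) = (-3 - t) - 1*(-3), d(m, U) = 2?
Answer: I*√44653 ≈ 211.31*I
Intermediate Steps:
o(L, t) = t/2 (o(L, t) = -((-3 - t) - 1*(-3))/2 = -((-3 - t) + 3)/2 = -(-1)*t/2 = t/2)
u(y, v) = -6 - y (u(y, v) = 5 - (((½)*2 + 10) + y) = 5 - ((1 + 10) + y) = 5 - (11 + y) = 5 + (-11 - y) = -6 - y)
√(u(-150, 103) - 44797) = √((-6 - 1*(-150)) - 44797) = √((-6 + 150) - 44797) = √(144 - 44797) = √(-44653) = I*√44653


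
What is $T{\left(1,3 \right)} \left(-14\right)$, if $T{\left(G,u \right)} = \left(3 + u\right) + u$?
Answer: $-126$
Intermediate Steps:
$T{\left(G,u \right)} = 3 + 2 u$
$T{\left(1,3 \right)} \left(-14\right) = \left(3 + 2 \cdot 3\right) \left(-14\right) = \left(3 + 6\right) \left(-14\right) = 9 \left(-14\right) = -126$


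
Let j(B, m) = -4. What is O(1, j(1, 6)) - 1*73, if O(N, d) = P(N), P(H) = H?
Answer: -72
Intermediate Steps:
O(N, d) = N
O(1, j(1, 6)) - 1*73 = 1 - 1*73 = 1 - 73 = -72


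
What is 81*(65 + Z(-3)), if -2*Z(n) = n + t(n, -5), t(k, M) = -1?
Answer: 5427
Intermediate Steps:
Z(n) = ½ - n/2 (Z(n) = -(n - 1)/2 = -(-1 + n)/2 = ½ - n/2)
81*(65 + Z(-3)) = 81*(65 + (½ - ½*(-3))) = 81*(65 + (½ + 3/2)) = 81*(65 + 2) = 81*67 = 5427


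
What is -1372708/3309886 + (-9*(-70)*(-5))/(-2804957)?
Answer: -1919980386328/4642043952451 ≈ -0.41361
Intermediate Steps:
-1372708/3309886 + (-9*(-70)*(-5))/(-2804957) = -1372708*1/3309886 + (630*(-5))*(-1/2804957) = -686354/1654943 - 3150*(-1/2804957) = -686354/1654943 + 3150/2804957 = -1919980386328/4642043952451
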